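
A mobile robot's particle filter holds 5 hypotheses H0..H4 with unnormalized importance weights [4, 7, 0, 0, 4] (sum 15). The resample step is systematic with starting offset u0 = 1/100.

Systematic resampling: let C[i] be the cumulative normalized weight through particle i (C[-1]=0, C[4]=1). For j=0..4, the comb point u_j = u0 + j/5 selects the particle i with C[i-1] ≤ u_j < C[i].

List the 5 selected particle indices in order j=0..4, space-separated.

0 0 1 1 4

C = [4/15, 11/15, 11/15, 11/15, 1]
j=0: u_0=1/100 ∈ [0, 4/15) → index 0
j=1: u_1=21/100 ∈ [0, 4/15) → index 0
j=2: u_2=41/100 ∈ [4/15, 11/15) → index 1
j=3: u_3=61/100 ∈ [4/15, 11/15) → index 1
j=4: u_4=81/100 ∈ [11/15, 1) → index 4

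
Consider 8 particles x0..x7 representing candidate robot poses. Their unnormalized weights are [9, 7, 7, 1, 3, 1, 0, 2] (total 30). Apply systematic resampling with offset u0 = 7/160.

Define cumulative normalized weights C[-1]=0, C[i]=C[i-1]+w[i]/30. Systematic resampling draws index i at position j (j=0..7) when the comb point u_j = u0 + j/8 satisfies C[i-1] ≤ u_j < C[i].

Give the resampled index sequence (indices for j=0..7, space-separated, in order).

0 0 0 1 2 2 3 5

C = [3/10, 8/15, 23/30, 4/5, 9/10, 14/15, 14/15, 1]
j=0: u_0=7/160 ∈ [0, 3/10) → index 0
j=1: u_1=27/160 ∈ [0, 3/10) → index 0
j=2: u_2=47/160 ∈ [0, 3/10) → index 0
j=3: u_3=67/160 ∈ [3/10, 8/15) → index 1
j=4: u_4=87/160 ∈ [8/15, 23/30) → index 2
j=5: u_5=107/160 ∈ [8/15, 23/30) → index 2
j=6: u_6=127/160 ∈ [23/30, 4/5) → index 3
j=7: u_7=147/160 ∈ [9/10, 14/15) → index 5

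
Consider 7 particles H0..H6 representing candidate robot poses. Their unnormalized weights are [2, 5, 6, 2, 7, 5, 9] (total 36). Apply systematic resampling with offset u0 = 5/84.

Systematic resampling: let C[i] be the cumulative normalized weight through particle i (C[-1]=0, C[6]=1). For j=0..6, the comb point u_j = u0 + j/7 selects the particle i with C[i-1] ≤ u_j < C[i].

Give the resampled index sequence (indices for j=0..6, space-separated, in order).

C = [1/18, 7/36, 13/36, 5/12, 11/18, 3/4, 1]
j=0: u_0=5/84 ∈ [1/18, 7/36) → index 1
j=1: u_1=17/84 ∈ [7/36, 13/36) → index 2
j=2: u_2=29/84 ∈ [7/36, 13/36) → index 2
j=3: u_3=41/84 ∈ [5/12, 11/18) → index 4
j=4: u_4=53/84 ∈ [11/18, 3/4) → index 5
j=5: u_5=65/84 ∈ [3/4, 1) → index 6
j=6: u_6=11/12 ∈ [3/4, 1) → index 6

1 2 2 4 5 6 6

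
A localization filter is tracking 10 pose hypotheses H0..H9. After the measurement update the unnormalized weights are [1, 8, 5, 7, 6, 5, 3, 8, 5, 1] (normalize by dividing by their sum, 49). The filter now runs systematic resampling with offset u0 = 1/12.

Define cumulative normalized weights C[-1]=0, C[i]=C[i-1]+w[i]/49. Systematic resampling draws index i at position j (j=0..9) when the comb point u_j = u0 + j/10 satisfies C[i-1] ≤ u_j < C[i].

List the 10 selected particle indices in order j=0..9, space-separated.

1 1 2 3 4 5 6 7 8 9

C = [1/49, 9/49, 2/7, 3/7, 27/49, 32/49, 5/7, 43/49, 48/49, 1]
j=0: u_0=1/12 ∈ [1/49, 9/49) → index 1
j=1: u_1=11/60 ∈ [1/49, 9/49) → index 1
j=2: u_2=17/60 ∈ [9/49, 2/7) → index 2
j=3: u_3=23/60 ∈ [2/7, 3/7) → index 3
j=4: u_4=29/60 ∈ [3/7, 27/49) → index 4
j=5: u_5=7/12 ∈ [27/49, 32/49) → index 5
j=6: u_6=41/60 ∈ [32/49, 5/7) → index 6
j=7: u_7=47/60 ∈ [5/7, 43/49) → index 7
j=8: u_8=53/60 ∈ [43/49, 48/49) → index 8
j=9: u_9=59/60 ∈ [48/49, 1) → index 9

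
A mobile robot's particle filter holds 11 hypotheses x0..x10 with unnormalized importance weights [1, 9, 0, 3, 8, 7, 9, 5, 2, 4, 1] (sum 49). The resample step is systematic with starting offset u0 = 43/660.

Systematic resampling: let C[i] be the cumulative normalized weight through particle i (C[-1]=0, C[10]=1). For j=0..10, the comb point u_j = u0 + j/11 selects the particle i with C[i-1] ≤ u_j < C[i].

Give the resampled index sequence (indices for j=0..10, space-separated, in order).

C = [1/49, 10/49, 10/49, 13/49, 3/7, 4/7, 37/49, 6/7, 44/49, 48/49, 1]
j=0: u_0=43/660 ∈ [1/49, 10/49) → index 1
j=1: u_1=103/660 ∈ [1/49, 10/49) → index 1
j=2: u_2=163/660 ∈ [10/49, 13/49) → index 3
j=3: u_3=223/660 ∈ [13/49, 3/7) → index 4
j=4: u_4=283/660 ∈ [3/7, 4/7) → index 5
j=5: u_5=343/660 ∈ [3/7, 4/7) → index 5
j=6: u_6=403/660 ∈ [4/7, 37/49) → index 6
j=7: u_7=463/660 ∈ [4/7, 37/49) → index 6
j=8: u_8=523/660 ∈ [37/49, 6/7) → index 7
j=9: u_9=53/60 ∈ [6/7, 44/49) → index 8
j=10: u_10=643/660 ∈ [44/49, 48/49) → index 9

1 1 3 4 5 5 6 6 7 8 9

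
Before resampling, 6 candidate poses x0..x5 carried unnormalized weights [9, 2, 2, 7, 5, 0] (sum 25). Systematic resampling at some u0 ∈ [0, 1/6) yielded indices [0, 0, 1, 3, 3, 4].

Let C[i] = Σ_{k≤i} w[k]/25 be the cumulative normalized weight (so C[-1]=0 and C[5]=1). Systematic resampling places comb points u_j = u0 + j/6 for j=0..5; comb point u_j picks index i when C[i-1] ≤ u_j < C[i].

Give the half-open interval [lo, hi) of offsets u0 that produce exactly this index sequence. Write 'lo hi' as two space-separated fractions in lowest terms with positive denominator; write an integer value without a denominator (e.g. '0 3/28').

C = [9/25, 11/25, 13/25, 4/5, 1, 1]
j=0 picked index 0: u0 ∈ [0, 9/25)
j=1 picked index 0: u0 ∈ [-1/6, 29/150)
j=2 picked index 1: u0 ∈ [2/75, 8/75)
j=3 picked index 3: u0 ∈ [1/50, 3/10)
j=4 picked index 3: u0 ∈ [-11/75, 2/15)
j=5 picked index 4: u0 ∈ [-1/30, 1/6)
intersection: [2/75, 8/75)

2/75 8/75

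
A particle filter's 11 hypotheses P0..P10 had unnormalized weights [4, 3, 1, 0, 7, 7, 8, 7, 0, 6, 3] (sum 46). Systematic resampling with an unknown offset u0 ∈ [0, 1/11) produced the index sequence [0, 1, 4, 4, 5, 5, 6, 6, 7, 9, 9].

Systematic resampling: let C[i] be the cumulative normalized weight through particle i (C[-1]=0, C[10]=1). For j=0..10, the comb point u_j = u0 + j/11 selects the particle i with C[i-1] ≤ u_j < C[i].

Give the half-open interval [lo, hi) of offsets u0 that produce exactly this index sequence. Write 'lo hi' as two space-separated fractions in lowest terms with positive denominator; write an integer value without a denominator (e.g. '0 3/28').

0 4/253

C = [2/23, 7/46, 4/23, 4/23, 15/46, 11/23, 15/23, 37/46, 37/46, 43/46, 1]
j=0 picked index 0: u0 ∈ [0, 2/23)
j=1 picked index 1: u0 ∈ [-1/253, 31/506)
j=2 picked index 4: u0 ∈ [-2/253, 73/506)
j=3 picked index 4: u0 ∈ [-25/253, 27/506)
j=4 picked index 5: u0 ∈ [-19/506, 29/253)
j=5 picked index 5: u0 ∈ [-65/506, 6/253)
j=6 picked index 6: u0 ∈ [-17/253, 27/253)
j=7 picked index 6: u0 ∈ [-40/253, 4/253)
j=8 picked index 7: u0 ∈ [-19/253, 39/506)
j=9 picked index 9: u0 ∈ [-7/506, 59/506)
j=10 picked index 9: u0 ∈ [-53/506, 13/506)
intersection: [0, 4/253)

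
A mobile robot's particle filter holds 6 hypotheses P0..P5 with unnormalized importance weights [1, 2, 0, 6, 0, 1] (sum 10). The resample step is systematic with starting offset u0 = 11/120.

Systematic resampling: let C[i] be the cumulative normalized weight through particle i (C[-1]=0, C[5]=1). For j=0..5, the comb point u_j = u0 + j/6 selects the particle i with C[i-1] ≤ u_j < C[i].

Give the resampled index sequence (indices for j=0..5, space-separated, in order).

0 1 3 3 3 5

C = [1/10, 3/10, 3/10, 9/10, 9/10, 1]
j=0: u_0=11/120 ∈ [0, 1/10) → index 0
j=1: u_1=31/120 ∈ [1/10, 3/10) → index 1
j=2: u_2=17/40 ∈ [3/10, 9/10) → index 3
j=3: u_3=71/120 ∈ [3/10, 9/10) → index 3
j=4: u_4=91/120 ∈ [3/10, 9/10) → index 3
j=5: u_5=37/40 ∈ [9/10, 1) → index 5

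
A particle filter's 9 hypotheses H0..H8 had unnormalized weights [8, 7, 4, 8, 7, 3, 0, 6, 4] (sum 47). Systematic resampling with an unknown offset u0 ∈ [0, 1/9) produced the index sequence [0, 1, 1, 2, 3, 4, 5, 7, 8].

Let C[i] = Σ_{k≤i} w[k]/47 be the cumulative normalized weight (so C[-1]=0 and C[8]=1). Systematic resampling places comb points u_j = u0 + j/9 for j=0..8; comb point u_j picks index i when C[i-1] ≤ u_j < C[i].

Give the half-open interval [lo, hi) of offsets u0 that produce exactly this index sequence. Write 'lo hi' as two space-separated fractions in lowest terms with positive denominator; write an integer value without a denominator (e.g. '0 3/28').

C = [8/47, 15/47, 19/47, 27/47, 34/47, 37/47, 37/47, 43/47, 1]
j=0 picked index 0: u0 ∈ [0, 8/47)
j=1 picked index 1: u0 ∈ [25/423, 88/423)
j=2 picked index 1: u0 ∈ [-22/423, 41/423)
j=3 picked index 2: u0 ∈ [-2/141, 10/141)
j=4 picked index 3: u0 ∈ [-17/423, 55/423)
j=5 picked index 4: u0 ∈ [8/423, 71/423)
j=6 picked index 5: u0 ∈ [8/141, 17/141)
j=7 picked index 7: u0 ∈ [4/423, 58/423)
j=8 picked index 8: u0 ∈ [11/423, 1/9)
intersection: [25/423, 10/141)

25/423 10/141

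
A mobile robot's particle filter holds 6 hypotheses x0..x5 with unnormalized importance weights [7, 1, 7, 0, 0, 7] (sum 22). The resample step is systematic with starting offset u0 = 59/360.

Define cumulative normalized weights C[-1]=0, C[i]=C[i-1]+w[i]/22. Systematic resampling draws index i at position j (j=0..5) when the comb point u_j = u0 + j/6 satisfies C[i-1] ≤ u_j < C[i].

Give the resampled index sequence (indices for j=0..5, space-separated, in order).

C = [7/22, 4/11, 15/22, 15/22, 15/22, 1]
j=0: u_0=59/360 ∈ [0, 7/22) → index 0
j=1: u_1=119/360 ∈ [7/22, 4/11) → index 1
j=2: u_2=179/360 ∈ [4/11, 15/22) → index 2
j=3: u_3=239/360 ∈ [4/11, 15/22) → index 2
j=4: u_4=299/360 ∈ [15/22, 1) → index 5
j=5: u_5=359/360 ∈ [15/22, 1) → index 5

0 1 2 2 5 5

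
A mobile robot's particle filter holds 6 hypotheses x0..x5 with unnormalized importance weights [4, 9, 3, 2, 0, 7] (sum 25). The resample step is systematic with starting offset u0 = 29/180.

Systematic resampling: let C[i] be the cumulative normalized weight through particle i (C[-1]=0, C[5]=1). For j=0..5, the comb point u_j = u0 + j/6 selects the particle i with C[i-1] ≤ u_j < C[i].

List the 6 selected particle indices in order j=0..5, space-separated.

C = [4/25, 13/25, 16/25, 18/25, 18/25, 1]
j=0: u_0=29/180 ∈ [4/25, 13/25) → index 1
j=1: u_1=59/180 ∈ [4/25, 13/25) → index 1
j=2: u_2=89/180 ∈ [4/25, 13/25) → index 1
j=3: u_3=119/180 ∈ [16/25, 18/25) → index 3
j=4: u_4=149/180 ∈ [18/25, 1) → index 5
j=5: u_5=179/180 ∈ [18/25, 1) → index 5

1 1 1 3 5 5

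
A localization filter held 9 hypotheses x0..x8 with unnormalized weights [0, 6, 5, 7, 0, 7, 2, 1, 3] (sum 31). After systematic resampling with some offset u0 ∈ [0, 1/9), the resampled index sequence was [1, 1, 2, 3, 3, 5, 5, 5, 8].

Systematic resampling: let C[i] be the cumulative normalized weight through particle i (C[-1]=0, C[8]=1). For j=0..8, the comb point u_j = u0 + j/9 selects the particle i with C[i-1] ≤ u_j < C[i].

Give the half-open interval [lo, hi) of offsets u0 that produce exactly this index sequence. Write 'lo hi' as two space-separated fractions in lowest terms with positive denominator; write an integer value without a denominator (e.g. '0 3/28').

7/279 8/279

C = [0, 6/31, 11/31, 18/31, 18/31, 25/31, 27/31, 28/31, 1]
j=0 picked index 1: u0 ∈ [0, 6/31)
j=1 picked index 1: u0 ∈ [-1/9, 23/279)
j=2 picked index 2: u0 ∈ [-8/279, 37/279)
j=3 picked index 3: u0 ∈ [2/93, 23/93)
j=4 picked index 3: u0 ∈ [-25/279, 38/279)
j=5 picked index 5: u0 ∈ [7/279, 70/279)
j=6 picked index 5: u0 ∈ [-8/93, 13/93)
j=7 picked index 5: u0 ∈ [-55/279, 8/279)
j=8 picked index 8: u0 ∈ [4/279, 1/9)
intersection: [7/279, 8/279)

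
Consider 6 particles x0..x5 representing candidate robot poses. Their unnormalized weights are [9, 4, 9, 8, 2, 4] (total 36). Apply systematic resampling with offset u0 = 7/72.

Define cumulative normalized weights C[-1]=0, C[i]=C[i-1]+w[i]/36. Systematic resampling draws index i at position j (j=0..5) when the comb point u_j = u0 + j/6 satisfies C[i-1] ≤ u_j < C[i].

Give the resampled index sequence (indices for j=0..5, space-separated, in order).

C = [1/4, 13/36, 11/18, 5/6, 8/9, 1]
j=0: u_0=7/72 ∈ [0, 1/4) → index 0
j=1: u_1=19/72 ∈ [1/4, 13/36) → index 1
j=2: u_2=31/72 ∈ [13/36, 11/18) → index 2
j=3: u_3=43/72 ∈ [13/36, 11/18) → index 2
j=4: u_4=55/72 ∈ [11/18, 5/6) → index 3
j=5: u_5=67/72 ∈ [8/9, 1) → index 5

0 1 2 2 3 5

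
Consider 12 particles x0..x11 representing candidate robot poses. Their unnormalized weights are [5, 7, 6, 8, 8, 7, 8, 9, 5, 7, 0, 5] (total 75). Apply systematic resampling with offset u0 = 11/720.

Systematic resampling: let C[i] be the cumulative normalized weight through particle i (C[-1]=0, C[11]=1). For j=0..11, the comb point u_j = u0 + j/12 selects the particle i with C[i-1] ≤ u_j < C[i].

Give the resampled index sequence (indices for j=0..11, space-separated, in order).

C = [1/15, 4/25, 6/25, 26/75, 34/75, 41/75, 49/75, 58/75, 21/25, 14/15, 14/15, 1]
j=0: u_0=11/720 ∈ [0, 1/15) → index 0
j=1: u_1=71/720 ∈ [1/15, 4/25) → index 1
j=2: u_2=131/720 ∈ [4/25, 6/25) → index 2
j=3: u_3=191/720 ∈ [6/25, 26/75) → index 3
j=4: u_4=251/720 ∈ [26/75, 34/75) → index 4
j=5: u_5=311/720 ∈ [26/75, 34/75) → index 4
j=6: u_6=371/720 ∈ [34/75, 41/75) → index 5
j=7: u_7=431/720 ∈ [41/75, 49/75) → index 6
j=8: u_8=491/720 ∈ [49/75, 58/75) → index 7
j=9: u_9=551/720 ∈ [49/75, 58/75) → index 7
j=10: u_10=611/720 ∈ [21/25, 14/15) → index 9
j=11: u_11=671/720 ∈ [21/25, 14/15) → index 9

0 1 2 3 4 4 5 6 7 7 9 9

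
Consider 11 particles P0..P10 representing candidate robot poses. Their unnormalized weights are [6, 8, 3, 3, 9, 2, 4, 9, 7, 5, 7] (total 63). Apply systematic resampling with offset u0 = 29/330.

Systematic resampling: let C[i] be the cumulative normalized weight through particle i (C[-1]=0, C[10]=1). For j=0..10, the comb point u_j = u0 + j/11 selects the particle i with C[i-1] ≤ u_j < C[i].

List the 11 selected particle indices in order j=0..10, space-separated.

C = [2/21, 2/9, 17/63, 20/63, 29/63, 31/63, 5/9, 44/63, 17/21, 8/9, 1]
j=0: u_0=29/330 ∈ [0, 2/21) → index 0
j=1: u_1=59/330 ∈ [2/21, 2/9) → index 1
j=2: u_2=89/330 ∈ [2/9, 17/63) → index 2
j=3: u_3=119/330 ∈ [20/63, 29/63) → index 4
j=4: u_4=149/330 ∈ [20/63, 29/63) → index 4
j=5: u_5=179/330 ∈ [31/63, 5/9) → index 6
j=6: u_6=19/30 ∈ [5/9, 44/63) → index 7
j=7: u_7=239/330 ∈ [44/63, 17/21) → index 8
j=8: u_8=269/330 ∈ [17/21, 8/9) → index 9
j=9: u_9=299/330 ∈ [8/9, 1) → index 10
j=10: u_10=329/330 ∈ [8/9, 1) → index 10

0 1 2 4 4 6 7 8 9 10 10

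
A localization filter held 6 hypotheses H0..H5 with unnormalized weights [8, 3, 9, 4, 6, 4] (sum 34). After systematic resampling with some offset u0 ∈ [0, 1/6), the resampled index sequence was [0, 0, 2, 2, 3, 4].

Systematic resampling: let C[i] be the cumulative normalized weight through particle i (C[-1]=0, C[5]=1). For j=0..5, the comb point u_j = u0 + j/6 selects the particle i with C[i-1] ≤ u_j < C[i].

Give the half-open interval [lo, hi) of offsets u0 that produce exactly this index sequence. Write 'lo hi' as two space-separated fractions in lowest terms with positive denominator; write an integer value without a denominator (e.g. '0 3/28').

0 2/51

C = [4/17, 11/34, 10/17, 12/17, 15/17, 1]
j=0 picked index 0: u0 ∈ [0, 4/17)
j=1 picked index 0: u0 ∈ [-1/6, 7/102)
j=2 picked index 2: u0 ∈ [-1/102, 13/51)
j=3 picked index 2: u0 ∈ [-3/17, 3/34)
j=4 picked index 3: u0 ∈ [-4/51, 2/51)
j=5 picked index 4: u0 ∈ [-13/102, 5/102)
intersection: [0, 2/51)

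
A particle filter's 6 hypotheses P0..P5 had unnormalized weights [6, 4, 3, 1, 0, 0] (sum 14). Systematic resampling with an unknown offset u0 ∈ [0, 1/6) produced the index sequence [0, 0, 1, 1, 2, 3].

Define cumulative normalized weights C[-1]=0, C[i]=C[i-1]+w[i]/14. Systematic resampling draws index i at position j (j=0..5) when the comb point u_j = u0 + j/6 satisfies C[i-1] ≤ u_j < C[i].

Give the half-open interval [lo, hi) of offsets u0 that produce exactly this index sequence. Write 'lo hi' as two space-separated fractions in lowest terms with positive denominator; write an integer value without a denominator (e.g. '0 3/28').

2/21 1/6

C = [3/7, 5/7, 13/14, 1, 1, 1]
j=0 picked index 0: u0 ∈ [0, 3/7)
j=1 picked index 0: u0 ∈ [-1/6, 11/42)
j=2 picked index 1: u0 ∈ [2/21, 8/21)
j=3 picked index 1: u0 ∈ [-1/14, 3/14)
j=4 picked index 2: u0 ∈ [1/21, 11/42)
j=5 picked index 3: u0 ∈ [2/21, 1/6)
intersection: [2/21, 1/6)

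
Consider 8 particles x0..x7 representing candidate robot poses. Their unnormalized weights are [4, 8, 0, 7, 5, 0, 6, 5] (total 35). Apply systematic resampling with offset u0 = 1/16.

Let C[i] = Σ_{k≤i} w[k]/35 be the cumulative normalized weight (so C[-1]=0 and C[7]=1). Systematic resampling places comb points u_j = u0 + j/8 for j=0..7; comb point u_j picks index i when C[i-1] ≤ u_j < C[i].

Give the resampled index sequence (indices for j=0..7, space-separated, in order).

0 1 1 3 4 6 6 7

C = [4/35, 12/35, 12/35, 19/35, 24/35, 24/35, 6/7, 1]
j=0: u_0=1/16 ∈ [0, 4/35) → index 0
j=1: u_1=3/16 ∈ [4/35, 12/35) → index 1
j=2: u_2=5/16 ∈ [4/35, 12/35) → index 1
j=3: u_3=7/16 ∈ [12/35, 19/35) → index 3
j=4: u_4=9/16 ∈ [19/35, 24/35) → index 4
j=5: u_5=11/16 ∈ [24/35, 6/7) → index 6
j=6: u_6=13/16 ∈ [24/35, 6/7) → index 6
j=7: u_7=15/16 ∈ [6/7, 1) → index 7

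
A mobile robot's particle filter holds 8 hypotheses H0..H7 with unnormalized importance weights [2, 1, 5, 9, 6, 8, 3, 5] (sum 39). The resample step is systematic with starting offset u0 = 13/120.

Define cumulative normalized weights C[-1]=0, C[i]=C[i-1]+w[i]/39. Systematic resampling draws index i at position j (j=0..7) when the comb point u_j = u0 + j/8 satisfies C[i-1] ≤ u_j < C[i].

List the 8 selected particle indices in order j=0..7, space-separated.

C = [2/39, 1/13, 8/39, 17/39, 23/39, 31/39, 34/39, 1]
j=0: u_0=13/120 ∈ [1/13, 8/39) → index 2
j=1: u_1=7/30 ∈ [8/39, 17/39) → index 3
j=2: u_2=43/120 ∈ [8/39, 17/39) → index 3
j=3: u_3=29/60 ∈ [17/39, 23/39) → index 4
j=4: u_4=73/120 ∈ [23/39, 31/39) → index 5
j=5: u_5=11/15 ∈ [23/39, 31/39) → index 5
j=6: u_6=103/120 ∈ [31/39, 34/39) → index 6
j=7: u_7=59/60 ∈ [34/39, 1) → index 7

2 3 3 4 5 5 6 7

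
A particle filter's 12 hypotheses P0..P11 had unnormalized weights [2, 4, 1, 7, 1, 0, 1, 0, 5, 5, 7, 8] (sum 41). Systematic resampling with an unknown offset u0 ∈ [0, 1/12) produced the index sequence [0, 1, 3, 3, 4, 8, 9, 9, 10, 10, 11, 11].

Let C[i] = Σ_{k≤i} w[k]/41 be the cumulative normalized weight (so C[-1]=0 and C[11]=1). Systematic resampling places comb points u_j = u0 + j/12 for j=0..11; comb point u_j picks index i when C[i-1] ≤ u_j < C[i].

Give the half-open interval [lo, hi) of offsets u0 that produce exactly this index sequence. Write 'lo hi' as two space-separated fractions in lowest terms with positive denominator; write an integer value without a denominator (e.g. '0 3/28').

1/82 4/123

C = [2/41, 6/41, 7/41, 14/41, 15/41, 15/41, 16/41, 16/41, 21/41, 26/41, 33/41, 1]
j=0 picked index 0: u0 ∈ [0, 2/41)
j=1 picked index 1: u0 ∈ [-17/492, 31/492)
j=2 picked index 3: u0 ∈ [1/246, 43/246)
j=3 picked index 3: u0 ∈ [-13/164, 15/164)
j=4 picked index 4: u0 ∈ [1/123, 4/123)
j=5 picked index 8: u0 ∈ [-13/492, 47/492)
j=6 picked index 9: u0 ∈ [1/82, 11/82)
j=7 picked index 9: u0 ∈ [-35/492, 25/492)
j=8 picked index 10: u0 ∈ [-4/123, 17/123)
j=9 picked index 10: u0 ∈ [-19/164, 9/164)
j=10 picked index 11: u0 ∈ [-7/246, 1/6)
j=11 picked index 11: u0 ∈ [-55/492, 1/12)
intersection: [1/82, 4/123)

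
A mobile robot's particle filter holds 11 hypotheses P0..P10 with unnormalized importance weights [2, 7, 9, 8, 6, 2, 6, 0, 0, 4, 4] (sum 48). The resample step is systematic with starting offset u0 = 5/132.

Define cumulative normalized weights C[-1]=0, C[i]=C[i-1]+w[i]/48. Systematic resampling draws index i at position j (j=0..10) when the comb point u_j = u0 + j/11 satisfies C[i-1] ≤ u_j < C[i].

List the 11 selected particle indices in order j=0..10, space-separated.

C = [1/24, 3/16, 3/8, 13/24, 2/3, 17/24, 5/6, 5/6, 5/6, 11/12, 1]
j=0: u_0=5/132 ∈ [0, 1/24) → index 0
j=1: u_1=17/132 ∈ [1/24, 3/16) → index 1
j=2: u_2=29/132 ∈ [3/16, 3/8) → index 2
j=3: u_3=41/132 ∈ [3/16, 3/8) → index 2
j=4: u_4=53/132 ∈ [3/8, 13/24) → index 3
j=5: u_5=65/132 ∈ [3/8, 13/24) → index 3
j=6: u_6=7/12 ∈ [13/24, 2/3) → index 4
j=7: u_7=89/132 ∈ [2/3, 17/24) → index 5
j=8: u_8=101/132 ∈ [17/24, 5/6) → index 6
j=9: u_9=113/132 ∈ [5/6, 11/12) → index 9
j=10: u_10=125/132 ∈ [11/12, 1) → index 10

0 1 2 2 3 3 4 5 6 9 10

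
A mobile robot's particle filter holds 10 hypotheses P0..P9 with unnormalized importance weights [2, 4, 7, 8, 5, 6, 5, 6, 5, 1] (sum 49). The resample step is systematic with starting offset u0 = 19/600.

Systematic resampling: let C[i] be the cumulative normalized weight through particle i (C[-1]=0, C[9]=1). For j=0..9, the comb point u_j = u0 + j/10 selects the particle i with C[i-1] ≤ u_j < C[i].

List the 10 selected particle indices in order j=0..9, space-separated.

C = [2/49, 6/49, 13/49, 3/7, 26/49, 32/49, 37/49, 43/49, 48/49, 1]
j=0: u_0=19/600 ∈ [0, 2/49) → index 0
j=1: u_1=79/600 ∈ [6/49, 13/49) → index 2
j=2: u_2=139/600 ∈ [6/49, 13/49) → index 2
j=3: u_3=199/600 ∈ [13/49, 3/7) → index 3
j=4: u_4=259/600 ∈ [3/7, 26/49) → index 4
j=5: u_5=319/600 ∈ [26/49, 32/49) → index 5
j=6: u_6=379/600 ∈ [26/49, 32/49) → index 5
j=7: u_7=439/600 ∈ [32/49, 37/49) → index 6
j=8: u_8=499/600 ∈ [37/49, 43/49) → index 7
j=9: u_9=559/600 ∈ [43/49, 48/49) → index 8

0 2 2 3 4 5 5 6 7 8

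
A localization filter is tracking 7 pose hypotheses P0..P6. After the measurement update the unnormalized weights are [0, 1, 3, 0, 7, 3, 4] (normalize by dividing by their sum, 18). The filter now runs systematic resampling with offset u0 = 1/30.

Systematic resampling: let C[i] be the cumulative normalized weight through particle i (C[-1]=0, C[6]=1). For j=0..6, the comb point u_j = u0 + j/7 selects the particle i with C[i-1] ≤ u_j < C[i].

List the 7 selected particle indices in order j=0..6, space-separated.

1 2 4 4 4 5 6

C = [0, 1/18, 2/9, 2/9, 11/18, 7/9, 1]
j=0: u_0=1/30 ∈ [0, 1/18) → index 1
j=1: u_1=37/210 ∈ [1/18, 2/9) → index 2
j=2: u_2=67/210 ∈ [2/9, 11/18) → index 4
j=3: u_3=97/210 ∈ [2/9, 11/18) → index 4
j=4: u_4=127/210 ∈ [2/9, 11/18) → index 4
j=5: u_5=157/210 ∈ [11/18, 7/9) → index 5
j=6: u_6=187/210 ∈ [7/9, 1) → index 6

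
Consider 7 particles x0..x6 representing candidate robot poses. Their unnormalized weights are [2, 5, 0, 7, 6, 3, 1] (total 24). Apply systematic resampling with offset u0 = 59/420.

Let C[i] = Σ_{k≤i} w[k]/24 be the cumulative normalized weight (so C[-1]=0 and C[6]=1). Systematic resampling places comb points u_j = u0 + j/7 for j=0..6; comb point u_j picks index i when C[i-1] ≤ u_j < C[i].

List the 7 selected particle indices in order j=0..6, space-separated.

C = [1/12, 7/24, 7/24, 7/12, 5/6, 23/24, 1]
j=0: u_0=59/420 ∈ [1/12, 7/24) → index 1
j=1: u_1=17/60 ∈ [1/12, 7/24) → index 1
j=2: u_2=179/420 ∈ [7/24, 7/12) → index 3
j=3: u_3=239/420 ∈ [7/24, 7/12) → index 3
j=4: u_4=299/420 ∈ [7/12, 5/6) → index 4
j=5: u_5=359/420 ∈ [5/6, 23/24) → index 5
j=6: u_6=419/420 ∈ [23/24, 1) → index 6

1 1 3 3 4 5 6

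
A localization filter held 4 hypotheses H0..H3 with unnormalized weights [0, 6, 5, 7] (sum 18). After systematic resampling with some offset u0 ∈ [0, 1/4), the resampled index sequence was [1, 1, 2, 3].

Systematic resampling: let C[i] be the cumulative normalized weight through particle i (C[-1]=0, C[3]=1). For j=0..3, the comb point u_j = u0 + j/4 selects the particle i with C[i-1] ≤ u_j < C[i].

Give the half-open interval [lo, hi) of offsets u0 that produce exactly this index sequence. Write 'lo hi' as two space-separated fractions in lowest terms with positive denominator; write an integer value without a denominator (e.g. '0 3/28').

0 1/12

C = [0, 1/3, 11/18, 1]
j=0 picked index 1: u0 ∈ [0, 1/3)
j=1 picked index 1: u0 ∈ [-1/4, 1/12)
j=2 picked index 2: u0 ∈ [-1/6, 1/9)
j=3 picked index 3: u0 ∈ [-5/36, 1/4)
intersection: [0, 1/12)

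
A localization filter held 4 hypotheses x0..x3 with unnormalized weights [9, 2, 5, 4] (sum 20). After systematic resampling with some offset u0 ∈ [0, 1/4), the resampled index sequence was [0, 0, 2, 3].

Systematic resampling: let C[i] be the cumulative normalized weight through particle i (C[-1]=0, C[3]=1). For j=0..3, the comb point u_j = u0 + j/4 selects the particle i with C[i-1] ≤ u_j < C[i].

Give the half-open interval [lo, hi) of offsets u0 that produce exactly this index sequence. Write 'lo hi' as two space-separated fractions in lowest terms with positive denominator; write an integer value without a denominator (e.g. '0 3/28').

1/20 1/5

C = [9/20, 11/20, 4/5, 1]
j=0 picked index 0: u0 ∈ [0, 9/20)
j=1 picked index 0: u0 ∈ [-1/4, 1/5)
j=2 picked index 2: u0 ∈ [1/20, 3/10)
j=3 picked index 3: u0 ∈ [1/20, 1/4)
intersection: [1/20, 1/5)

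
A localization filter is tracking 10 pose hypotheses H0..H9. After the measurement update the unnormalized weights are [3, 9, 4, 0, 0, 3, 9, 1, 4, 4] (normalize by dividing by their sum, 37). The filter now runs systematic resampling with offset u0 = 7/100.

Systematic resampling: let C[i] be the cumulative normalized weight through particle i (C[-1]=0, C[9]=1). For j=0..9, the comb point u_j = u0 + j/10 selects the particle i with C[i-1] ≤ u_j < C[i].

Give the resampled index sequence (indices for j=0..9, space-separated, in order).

0 1 1 2 5 6 6 7 8 9

C = [3/37, 12/37, 16/37, 16/37, 16/37, 19/37, 28/37, 29/37, 33/37, 1]
j=0: u_0=7/100 ∈ [0, 3/37) → index 0
j=1: u_1=17/100 ∈ [3/37, 12/37) → index 1
j=2: u_2=27/100 ∈ [3/37, 12/37) → index 1
j=3: u_3=37/100 ∈ [12/37, 16/37) → index 2
j=4: u_4=47/100 ∈ [16/37, 19/37) → index 5
j=5: u_5=57/100 ∈ [19/37, 28/37) → index 6
j=6: u_6=67/100 ∈ [19/37, 28/37) → index 6
j=7: u_7=77/100 ∈ [28/37, 29/37) → index 7
j=8: u_8=87/100 ∈ [29/37, 33/37) → index 8
j=9: u_9=97/100 ∈ [33/37, 1) → index 9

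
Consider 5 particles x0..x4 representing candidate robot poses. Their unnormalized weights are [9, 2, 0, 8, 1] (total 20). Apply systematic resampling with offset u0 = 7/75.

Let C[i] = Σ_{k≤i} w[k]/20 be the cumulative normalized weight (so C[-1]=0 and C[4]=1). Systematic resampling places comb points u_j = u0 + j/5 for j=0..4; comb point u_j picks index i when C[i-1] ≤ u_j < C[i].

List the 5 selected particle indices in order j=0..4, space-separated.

0 0 1 3 3

C = [9/20, 11/20, 11/20, 19/20, 1]
j=0: u_0=7/75 ∈ [0, 9/20) → index 0
j=1: u_1=22/75 ∈ [0, 9/20) → index 0
j=2: u_2=37/75 ∈ [9/20, 11/20) → index 1
j=3: u_3=52/75 ∈ [11/20, 19/20) → index 3
j=4: u_4=67/75 ∈ [11/20, 19/20) → index 3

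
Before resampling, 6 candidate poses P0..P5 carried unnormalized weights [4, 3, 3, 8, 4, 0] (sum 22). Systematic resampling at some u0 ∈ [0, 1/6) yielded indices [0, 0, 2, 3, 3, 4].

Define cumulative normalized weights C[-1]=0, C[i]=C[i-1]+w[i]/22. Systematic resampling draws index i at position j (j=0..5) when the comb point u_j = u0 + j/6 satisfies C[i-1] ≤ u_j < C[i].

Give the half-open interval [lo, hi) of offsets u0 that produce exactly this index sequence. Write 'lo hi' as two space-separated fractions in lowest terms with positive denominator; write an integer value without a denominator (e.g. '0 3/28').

0 1/66

C = [2/11, 7/22, 5/11, 9/11, 1, 1]
j=0 picked index 0: u0 ∈ [0, 2/11)
j=1 picked index 0: u0 ∈ [-1/6, 1/66)
j=2 picked index 2: u0 ∈ [-1/66, 4/33)
j=3 picked index 3: u0 ∈ [-1/22, 7/22)
j=4 picked index 3: u0 ∈ [-7/33, 5/33)
j=5 picked index 4: u0 ∈ [-1/66, 1/6)
intersection: [0, 1/66)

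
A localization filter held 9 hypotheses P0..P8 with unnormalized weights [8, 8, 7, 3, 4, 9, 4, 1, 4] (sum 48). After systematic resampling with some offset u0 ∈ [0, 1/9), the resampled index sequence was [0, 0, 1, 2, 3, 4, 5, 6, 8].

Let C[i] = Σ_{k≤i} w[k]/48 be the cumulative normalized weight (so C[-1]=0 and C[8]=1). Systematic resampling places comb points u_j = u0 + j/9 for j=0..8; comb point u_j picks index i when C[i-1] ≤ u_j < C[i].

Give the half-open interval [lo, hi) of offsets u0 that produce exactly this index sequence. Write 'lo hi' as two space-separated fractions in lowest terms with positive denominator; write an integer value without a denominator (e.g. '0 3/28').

5/144 1/18

C = [1/6, 1/3, 23/48, 13/24, 5/8, 13/16, 43/48, 11/12, 1]
j=0 picked index 0: u0 ∈ [0, 1/6)
j=1 picked index 0: u0 ∈ [-1/9, 1/18)
j=2 picked index 1: u0 ∈ [-1/18, 1/9)
j=3 picked index 2: u0 ∈ [0, 7/48)
j=4 picked index 3: u0 ∈ [5/144, 7/72)
j=5 picked index 4: u0 ∈ [-1/72, 5/72)
j=6 picked index 5: u0 ∈ [-1/24, 7/48)
j=7 picked index 6: u0 ∈ [5/144, 17/144)
j=8 picked index 8: u0 ∈ [1/36, 1/9)
intersection: [5/144, 1/18)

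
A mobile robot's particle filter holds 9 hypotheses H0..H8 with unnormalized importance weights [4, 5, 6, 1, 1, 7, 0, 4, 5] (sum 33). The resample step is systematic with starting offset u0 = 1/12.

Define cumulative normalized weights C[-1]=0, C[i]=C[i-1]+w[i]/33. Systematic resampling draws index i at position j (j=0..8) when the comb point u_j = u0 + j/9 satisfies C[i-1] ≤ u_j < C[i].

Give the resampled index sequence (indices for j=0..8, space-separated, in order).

0 1 2 2 5 5 7 8 8

C = [4/33, 3/11, 5/11, 16/33, 17/33, 8/11, 8/11, 28/33, 1]
j=0: u_0=1/12 ∈ [0, 4/33) → index 0
j=1: u_1=7/36 ∈ [4/33, 3/11) → index 1
j=2: u_2=11/36 ∈ [3/11, 5/11) → index 2
j=3: u_3=5/12 ∈ [3/11, 5/11) → index 2
j=4: u_4=19/36 ∈ [17/33, 8/11) → index 5
j=5: u_5=23/36 ∈ [17/33, 8/11) → index 5
j=6: u_6=3/4 ∈ [8/11, 28/33) → index 7
j=7: u_7=31/36 ∈ [28/33, 1) → index 8
j=8: u_8=35/36 ∈ [28/33, 1) → index 8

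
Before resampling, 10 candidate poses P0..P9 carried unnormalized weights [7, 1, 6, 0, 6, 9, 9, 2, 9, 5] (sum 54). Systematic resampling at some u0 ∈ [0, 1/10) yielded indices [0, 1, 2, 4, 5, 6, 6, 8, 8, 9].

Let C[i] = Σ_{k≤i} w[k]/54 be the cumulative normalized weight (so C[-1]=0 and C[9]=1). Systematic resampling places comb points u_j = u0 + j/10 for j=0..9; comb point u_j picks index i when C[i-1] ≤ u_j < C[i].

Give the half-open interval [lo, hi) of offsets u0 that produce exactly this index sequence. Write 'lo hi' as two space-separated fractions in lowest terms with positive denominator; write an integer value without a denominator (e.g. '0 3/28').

C = [7/54, 4/27, 7/27, 7/27, 10/27, 29/54, 19/27, 20/27, 49/54, 1]
j=0 picked index 0: u0 ∈ [0, 7/54)
j=1 picked index 1: u0 ∈ [4/135, 13/270)
j=2 picked index 2: u0 ∈ [-7/135, 8/135)
j=3 picked index 4: u0 ∈ [-11/270, 19/270)
j=4 picked index 5: u0 ∈ [-4/135, 37/270)
j=5 picked index 6: u0 ∈ [1/27, 11/54)
j=6 picked index 6: u0 ∈ [-17/270, 14/135)
j=7 picked index 8: u0 ∈ [11/270, 28/135)
j=8 picked index 8: u0 ∈ [-8/135, 29/270)
j=9 picked index 9: u0 ∈ [1/135, 1/10)
intersection: [11/270, 13/270)

11/270 13/270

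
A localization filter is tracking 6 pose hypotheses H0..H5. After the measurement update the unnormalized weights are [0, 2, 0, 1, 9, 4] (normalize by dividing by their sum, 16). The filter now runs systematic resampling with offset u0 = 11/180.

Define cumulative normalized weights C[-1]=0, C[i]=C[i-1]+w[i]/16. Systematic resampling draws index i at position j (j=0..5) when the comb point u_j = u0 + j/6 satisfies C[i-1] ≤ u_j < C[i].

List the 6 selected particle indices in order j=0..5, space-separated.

1 4 4 4 4 5

C = [0, 1/8, 1/8, 3/16, 3/4, 1]
j=0: u_0=11/180 ∈ [0, 1/8) → index 1
j=1: u_1=41/180 ∈ [3/16, 3/4) → index 4
j=2: u_2=71/180 ∈ [3/16, 3/4) → index 4
j=3: u_3=101/180 ∈ [3/16, 3/4) → index 4
j=4: u_4=131/180 ∈ [3/16, 3/4) → index 4
j=5: u_5=161/180 ∈ [3/4, 1) → index 5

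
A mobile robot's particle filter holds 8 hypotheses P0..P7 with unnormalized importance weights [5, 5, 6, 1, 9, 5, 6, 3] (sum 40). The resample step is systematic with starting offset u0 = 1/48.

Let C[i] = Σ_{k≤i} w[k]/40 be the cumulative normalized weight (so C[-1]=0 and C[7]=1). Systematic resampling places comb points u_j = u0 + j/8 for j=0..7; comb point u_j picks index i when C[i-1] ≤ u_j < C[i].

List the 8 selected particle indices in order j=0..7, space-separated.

0 1 2 2 4 4 5 6

C = [1/8, 1/4, 2/5, 17/40, 13/20, 31/40, 37/40, 1]
j=0: u_0=1/48 ∈ [0, 1/8) → index 0
j=1: u_1=7/48 ∈ [1/8, 1/4) → index 1
j=2: u_2=13/48 ∈ [1/4, 2/5) → index 2
j=3: u_3=19/48 ∈ [1/4, 2/5) → index 2
j=4: u_4=25/48 ∈ [17/40, 13/20) → index 4
j=5: u_5=31/48 ∈ [17/40, 13/20) → index 4
j=6: u_6=37/48 ∈ [13/20, 31/40) → index 5
j=7: u_7=43/48 ∈ [31/40, 37/40) → index 6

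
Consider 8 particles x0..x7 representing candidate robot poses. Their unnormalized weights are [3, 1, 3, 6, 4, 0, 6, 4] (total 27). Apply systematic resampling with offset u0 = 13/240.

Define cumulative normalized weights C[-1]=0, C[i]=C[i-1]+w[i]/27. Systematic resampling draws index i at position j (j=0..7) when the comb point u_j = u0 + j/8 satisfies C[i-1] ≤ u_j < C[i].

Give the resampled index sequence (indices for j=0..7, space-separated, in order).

0 2 3 3 4 6 6 7

C = [1/9, 4/27, 7/27, 13/27, 17/27, 17/27, 23/27, 1]
j=0: u_0=13/240 ∈ [0, 1/9) → index 0
j=1: u_1=43/240 ∈ [4/27, 7/27) → index 2
j=2: u_2=73/240 ∈ [7/27, 13/27) → index 3
j=3: u_3=103/240 ∈ [7/27, 13/27) → index 3
j=4: u_4=133/240 ∈ [13/27, 17/27) → index 4
j=5: u_5=163/240 ∈ [17/27, 23/27) → index 6
j=6: u_6=193/240 ∈ [17/27, 23/27) → index 6
j=7: u_7=223/240 ∈ [23/27, 1) → index 7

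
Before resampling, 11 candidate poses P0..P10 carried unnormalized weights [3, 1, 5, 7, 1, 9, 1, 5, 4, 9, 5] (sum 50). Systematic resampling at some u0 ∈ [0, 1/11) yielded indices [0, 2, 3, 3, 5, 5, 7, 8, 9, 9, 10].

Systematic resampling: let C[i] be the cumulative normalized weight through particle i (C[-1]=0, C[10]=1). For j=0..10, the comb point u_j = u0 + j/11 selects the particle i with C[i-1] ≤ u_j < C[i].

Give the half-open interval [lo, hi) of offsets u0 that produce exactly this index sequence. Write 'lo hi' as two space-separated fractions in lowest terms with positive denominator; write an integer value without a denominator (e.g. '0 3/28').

1/275 13/275

C = [3/50, 2/25, 9/50, 8/25, 17/50, 13/25, 27/50, 16/25, 18/25, 9/10, 1]
j=0 picked index 0: u0 ∈ [0, 3/50)
j=1 picked index 2: u0 ∈ [-3/275, 49/550)
j=2 picked index 3: u0 ∈ [-1/550, 38/275)
j=3 picked index 3: u0 ∈ [-51/550, 13/275)
j=4 picked index 5: u0 ∈ [-13/550, 43/275)
j=5 picked index 5: u0 ∈ [-63/550, 18/275)
j=6 picked index 7: u0 ∈ [-3/550, 26/275)
j=7 picked index 8: u0 ∈ [1/275, 23/275)
j=8 picked index 9: u0 ∈ [-2/275, 19/110)
j=9 picked index 9: u0 ∈ [-27/275, 9/110)
j=10 picked index 10: u0 ∈ [-1/110, 1/11)
intersection: [1/275, 13/275)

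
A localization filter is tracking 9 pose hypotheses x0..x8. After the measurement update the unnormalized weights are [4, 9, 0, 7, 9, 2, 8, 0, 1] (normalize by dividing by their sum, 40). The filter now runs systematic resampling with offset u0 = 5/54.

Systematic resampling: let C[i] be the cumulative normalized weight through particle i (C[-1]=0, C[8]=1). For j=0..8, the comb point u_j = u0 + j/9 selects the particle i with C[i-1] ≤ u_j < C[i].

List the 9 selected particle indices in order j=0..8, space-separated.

C = [1/10, 13/40, 13/40, 1/2, 29/40, 31/40, 39/40, 39/40, 1]
j=0: u_0=5/54 ∈ [0, 1/10) → index 0
j=1: u_1=11/54 ∈ [1/10, 13/40) → index 1
j=2: u_2=17/54 ∈ [1/10, 13/40) → index 1
j=3: u_3=23/54 ∈ [13/40, 1/2) → index 3
j=4: u_4=29/54 ∈ [1/2, 29/40) → index 4
j=5: u_5=35/54 ∈ [1/2, 29/40) → index 4
j=6: u_6=41/54 ∈ [29/40, 31/40) → index 5
j=7: u_7=47/54 ∈ [31/40, 39/40) → index 6
j=8: u_8=53/54 ∈ [39/40, 1) → index 8

0 1 1 3 4 4 5 6 8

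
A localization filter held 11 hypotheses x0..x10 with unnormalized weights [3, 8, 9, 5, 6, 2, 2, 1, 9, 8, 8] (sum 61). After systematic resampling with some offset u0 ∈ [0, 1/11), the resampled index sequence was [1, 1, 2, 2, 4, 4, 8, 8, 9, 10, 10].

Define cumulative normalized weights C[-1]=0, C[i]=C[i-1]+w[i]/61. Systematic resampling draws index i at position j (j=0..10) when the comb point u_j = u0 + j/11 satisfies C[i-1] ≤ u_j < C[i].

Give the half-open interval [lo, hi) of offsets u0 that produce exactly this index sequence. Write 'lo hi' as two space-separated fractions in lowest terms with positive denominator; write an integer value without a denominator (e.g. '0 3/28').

34/671 36/671

C = [3/61, 11/61, 20/61, 25/61, 31/61, 33/61, 35/61, 36/61, 45/61, 53/61, 1]
j=0 picked index 1: u0 ∈ [3/61, 11/61)
j=1 picked index 1: u0 ∈ [-28/671, 60/671)
j=2 picked index 2: u0 ∈ [-1/671, 98/671)
j=3 picked index 2: u0 ∈ [-62/671, 37/671)
j=4 picked index 4: u0 ∈ [31/671, 97/671)
j=5 picked index 4: u0 ∈ [-30/671, 36/671)
j=6 picked index 8: u0 ∈ [30/671, 129/671)
j=7 picked index 8: u0 ∈ [-31/671, 68/671)
j=8 picked index 9: u0 ∈ [7/671, 95/671)
j=9 picked index 10: u0 ∈ [34/671, 2/11)
j=10 picked index 10: u0 ∈ [-27/671, 1/11)
intersection: [34/671, 36/671)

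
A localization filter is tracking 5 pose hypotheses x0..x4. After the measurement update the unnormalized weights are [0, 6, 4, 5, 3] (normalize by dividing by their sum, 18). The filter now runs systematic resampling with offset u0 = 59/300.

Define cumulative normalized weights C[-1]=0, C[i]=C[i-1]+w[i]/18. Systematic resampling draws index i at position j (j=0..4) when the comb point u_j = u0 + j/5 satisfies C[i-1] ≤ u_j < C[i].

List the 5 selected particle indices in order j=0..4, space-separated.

C = [0, 1/3, 5/9, 5/6, 1]
j=0: u_0=59/300 ∈ [0, 1/3) → index 1
j=1: u_1=119/300 ∈ [1/3, 5/9) → index 2
j=2: u_2=179/300 ∈ [5/9, 5/6) → index 3
j=3: u_3=239/300 ∈ [5/9, 5/6) → index 3
j=4: u_4=299/300 ∈ [5/6, 1) → index 4

1 2 3 3 4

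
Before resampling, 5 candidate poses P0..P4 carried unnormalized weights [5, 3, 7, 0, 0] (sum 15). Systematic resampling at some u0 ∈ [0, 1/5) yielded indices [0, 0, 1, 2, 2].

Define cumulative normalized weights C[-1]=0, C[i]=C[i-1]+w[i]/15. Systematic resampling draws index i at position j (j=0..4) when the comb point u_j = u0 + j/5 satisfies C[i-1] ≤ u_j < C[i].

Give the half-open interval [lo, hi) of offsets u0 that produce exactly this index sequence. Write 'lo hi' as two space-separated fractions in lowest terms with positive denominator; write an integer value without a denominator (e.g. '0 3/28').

0 2/15

C = [1/3, 8/15, 1, 1, 1]
j=0 picked index 0: u0 ∈ [0, 1/3)
j=1 picked index 0: u0 ∈ [-1/5, 2/15)
j=2 picked index 1: u0 ∈ [-1/15, 2/15)
j=3 picked index 2: u0 ∈ [-1/15, 2/5)
j=4 picked index 2: u0 ∈ [-4/15, 1/5)
intersection: [0, 2/15)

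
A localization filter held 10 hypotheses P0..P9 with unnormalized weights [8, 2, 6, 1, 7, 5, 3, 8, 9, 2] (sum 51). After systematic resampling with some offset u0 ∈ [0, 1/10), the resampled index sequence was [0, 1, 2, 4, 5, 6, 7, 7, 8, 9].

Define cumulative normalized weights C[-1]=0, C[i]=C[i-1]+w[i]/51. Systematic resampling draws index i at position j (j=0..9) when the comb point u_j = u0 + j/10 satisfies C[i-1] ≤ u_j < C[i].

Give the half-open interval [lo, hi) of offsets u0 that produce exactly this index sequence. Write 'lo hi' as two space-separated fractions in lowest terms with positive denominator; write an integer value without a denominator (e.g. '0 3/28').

C = [8/51, 10/51, 16/51, 1/3, 8/17, 29/51, 32/51, 40/51, 49/51, 1]
j=0 picked index 0: u0 ∈ [0, 8/51)
j=1 picked index 1: u0 ∈ [29/510, 49/510)
j=2 picked index 2: u0 ∈ [-1/255, 29/255)
j=3 picked index 4: u0 ∈ [1/30, 29/170)
j=4 picked index 5: u0 ∈ [6/85, 43/255)
j=5 picked index 6: u0 ∈ [7/102, 13/102)
j=6 picked index 7: u0 ∈ [7/255, 47/255)
j=7 picked index 7: u0 ∈ [-37/510, 43/510)
j=8 picked index 8: u0 ∈ [-4/255, 41/255)
j=9 picked index 9: u0 ∈ [31/510, 1/10)
intersection: [6/85, 43/510)

6/85 43/510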